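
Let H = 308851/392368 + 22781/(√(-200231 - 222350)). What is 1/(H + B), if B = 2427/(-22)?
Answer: -862223175841268144816/104107784584433516769413 + 424370626576903424*I*√422581/104107784584433516769413 ≈ -0.008282 + 0.0026498*I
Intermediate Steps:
B = -2427/22 (B = -1/22*2427 = -2427/22 ≈ -110.32)
H = 308851/392368 - 22781*I*√422581/422581 (H = 308851*(1/392368) + 22781/(√(-422581)) = 308851/392368 + 22781/((I*√422581)) = 308851/392368 + 22781*(-I*√422581/422581) = 308851/392368 - 22781*I*√422581/422581 ≈ 0.78715 - 35.044*I)
1/(H + B) = 1/((308851/392368 - 22781*I*√422581/422581) - 2427/22) = 1/(-472741207/4316048 - 22781*I*√422581/422581)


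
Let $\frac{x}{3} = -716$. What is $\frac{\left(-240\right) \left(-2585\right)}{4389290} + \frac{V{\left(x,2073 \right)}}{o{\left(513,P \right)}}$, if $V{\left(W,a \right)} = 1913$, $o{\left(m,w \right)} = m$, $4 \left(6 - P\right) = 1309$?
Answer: $\frac{871497697}{225170577} \approx 3.8704$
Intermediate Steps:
$x = -2148$ ($x = 3 \left(-716\right) = -2148$)
$P = - \frac{1285}{4}$ ($P = 6 - \frac{1309}{4} = - \frac{1285}{4} \approx -321.25$)
$\frac{\left(-240\right) \left(-2585\right)}{4389290} + \frac{V{\left(x,2073 \right)}}{o{\left(513,P \right)}} = \frac{\left(-240\right) \left(-2585\right)}{4389290} + \frac{1913}{513} = 620400 \cdot \frac{1}{4389290} + 1913 \cdot \frac{1}{513} = \frac{62040}{438929} + \frac{1913}{513} = \frac{871497697}{225170577}$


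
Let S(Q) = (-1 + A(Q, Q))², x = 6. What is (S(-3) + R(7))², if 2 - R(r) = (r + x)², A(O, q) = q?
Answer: 22801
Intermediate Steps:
S(Q) = (-1 + Q)²
R(r) = 2 - (6 + r)² (R(r) = 2 - (r + 6)² = 2 - (6 + r)²)
(S(-3) + R(7))² = ((-1 - 3)² + (2 - (6 + 7)²))² = ((-4)² + (2 - 1*13²))² = (16 + (2 - 1*169))² = (16 + (2 - 169))² = (16 - 167)² = (-151)² = 22801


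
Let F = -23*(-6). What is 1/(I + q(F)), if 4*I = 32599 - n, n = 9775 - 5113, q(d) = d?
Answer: 4/28489 ≈ 0.00014041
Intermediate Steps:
F = 138
n = 4662
I = 27937/4 (I = (32599 - 1*4662)/4 = (32599 - 4662)/4 = (1/4)*27937 = 27937/4 ≈ 6984.3)
1/(I + q(F)) = 1/(27937/4 + 138) = 1/(28489/4) = 4/28489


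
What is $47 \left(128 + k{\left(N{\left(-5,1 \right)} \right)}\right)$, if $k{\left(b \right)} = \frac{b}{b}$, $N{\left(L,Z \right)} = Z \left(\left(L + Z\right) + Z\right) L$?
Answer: $6063$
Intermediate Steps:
$N{\left(L,Z \right)} = L Z \left(L + 2 Z\right)$ ($N{\left(L,Z \right)} = Z \left(L + 2 Z\right) L = L Z \left(L + 2 Z\right)$)
$k{\left(b \right)} = 1$
$47 \left(128 + k{\left(N{\left(-5,1 \right)} \right)}\right) = 47 \left(128 + 1\right) = 47 \cdot 129 = 6063$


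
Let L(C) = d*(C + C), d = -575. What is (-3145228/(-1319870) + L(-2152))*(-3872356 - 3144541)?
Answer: -11460057301881244758/659935 ≈ -1.7365e+13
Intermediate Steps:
L(C) = -1150*C (L(C) = -575*(C + C) = -1150*C)
(-3145228/(-1319870) + L(-2152))*(-3872356 - 3144541) = (-3145228/(-1319870) - 1150*(-2152))*(-3872356 - 3144541) = (-3145228*(-1/1319870) + 2474800)*(-7016897) = (1572614/659935 + 2474800)*(-7016897) = (1633208710614/659935)*(-7016897) = -11460057301881244758/659935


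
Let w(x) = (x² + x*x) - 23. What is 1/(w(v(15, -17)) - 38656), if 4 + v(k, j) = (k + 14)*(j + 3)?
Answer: 1/297521 ≈ 3.3611e-6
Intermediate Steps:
v(k, j) = -4 + (3 + j)*(14 + k) (v(k, j) = -4 + (k + 14)*(j + 3) = -4 + (14 + k)*(3 + j) = -4 + (3 + j)*(14 + k))
w(x) = -23 + 2*x² (w(x) = (x² + x²) - 23 = 2*x² - 23 = -23 + 2*x²)
1/(w(v(15, -17)) - 38656) = 1/((-23 + 2*(38 + 3*15 + 14*(-17) - 17*15)²) - 38656) = 1/((-23 + 2*(38 + 45 - 238 - 255)²) - 38656) = 1/((-23 + 2*(-410)²) - 38656) = 1/((-23 + 2*168100) - 38656) = 1/((-23 + 336200) - 38656) = 1/(336177 - 38656) = 1/297521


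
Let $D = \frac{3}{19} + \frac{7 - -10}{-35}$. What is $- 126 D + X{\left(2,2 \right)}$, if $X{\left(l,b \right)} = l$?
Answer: $\frac{4114}{95} \approx 43.305$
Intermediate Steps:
$D = - \frac{218}{665}$ ($D = 3 \cdot \frac{1}{19} + \left(7 + 10\right) \left(- \frac{1}{35}\right) = \frac{3}{19} + 17 \left(- \frac{1}{35}\right) = \frac{3}{19} - \frac{17}{35} = - \frac{218}{665} \approx -0.32782$)
$- 126 D + X{\left(2,2 \right)} = \left(-126\right) \left(- \frac{218}{665}\right) + 2 = \frac{3924}{95} + 2 = \frac{4114}{95}$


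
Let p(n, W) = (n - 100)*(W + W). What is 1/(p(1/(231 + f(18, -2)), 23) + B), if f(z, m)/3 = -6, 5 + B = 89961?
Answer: 213/18180874 ≈ 1.1716e-5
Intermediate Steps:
B = 89956 (B = -5 + 89961 = 89956)
f(z, m) = -18 (f(z, m) = 3*(-6) = -18)
p(n, W) = 2*W*(-100 + n) (p(n, W) = (-100 + n)*(2*W) = 2*W*(-100 + n))
1/(p(1/(231 + f(18, -2)), 23) + B) = 1/(2*23*(-100 + 1/(231 - 18)) + 89956) = 1/(2*23*(-100 + 1/213) + 89956) = 1/(2*23*(-21299/213) + 89956) = 1/(-979754/213 + 89956) = 1/(18180874/213) = 213/18180874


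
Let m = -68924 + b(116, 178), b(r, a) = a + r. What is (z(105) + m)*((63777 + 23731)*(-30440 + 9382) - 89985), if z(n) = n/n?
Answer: 126471816771421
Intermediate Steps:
z(n) = 1
m = -68630 (m = -68924 + (178 + 116) = -68924 + 294 = -68630)
(z(105) + m)*((63777 + 23731)*(-30440 + 9382) - 89985) = (1 - 68630)*((63777 + 23731)*(-30440 + 9382) - 89985) = -68629*(87508*(-21058) - 89985) = -68629*(-1842743464 - 89985) = -68629*(-1842833449) = 126471816771421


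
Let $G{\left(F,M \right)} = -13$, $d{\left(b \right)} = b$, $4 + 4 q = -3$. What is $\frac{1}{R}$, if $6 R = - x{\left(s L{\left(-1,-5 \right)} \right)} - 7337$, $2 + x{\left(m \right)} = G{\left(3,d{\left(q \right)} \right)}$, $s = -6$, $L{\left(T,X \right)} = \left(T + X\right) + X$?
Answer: $- \frac{3}{3661} \approx -0.00081945$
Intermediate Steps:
$q = - \frac{7}{4}$ ($q = -1 + \frac{1}{4} \left(-3\right) = -1 - \frac{3}{4} = - \frac{7}{4} \approx -1.75$)
$L{\left(T,X \right)} = T + 2 X$
$x{\left(m \right)} = -15$ ($x{\left(m \right)} = -2 - 13 = -15$)
$R = - \frac{3661}{3}$ ($R = \frac{\left(-1\right) \left(-15\right) - 7337}{6} = \frac{15 - 7337}{6} = \frac{1}{6} \left(-7322\right) = - \frac{3661}{3} \approx -1220.3$)
$\frac{1}{R} = \frac{1}{- \frac{3661}{3}} = - \frac{3}{3661}$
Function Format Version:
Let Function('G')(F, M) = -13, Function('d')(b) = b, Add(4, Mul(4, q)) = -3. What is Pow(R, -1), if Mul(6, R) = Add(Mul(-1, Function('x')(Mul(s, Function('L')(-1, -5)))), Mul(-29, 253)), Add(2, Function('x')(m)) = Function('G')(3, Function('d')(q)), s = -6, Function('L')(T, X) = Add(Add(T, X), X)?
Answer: Rational(-3, 3661) ≈ -0.00081945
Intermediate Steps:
q = Rational(-7, 4) (q = Add(-1, Mul(Rational(1, 4), -3)) = Add(-1, Rational(-3, 4)) = Rational(-7, 4) ≈ -1.7500)
Function('L')(T, X) = Add(T, Mul(2, X))
Function('x')(m) = -15 (Function('x')(m) = Add(-2, -13) = -15)
R = Rational(-3661, 3) (R = Mul(Rational(1, 6), Add(Mul(-1, -15), Mul(-29, 253))) = Mul(Rational(1, 6), Add(15, -7337)) = Mul(Rational(1, 6), -7322) = Rational(-3661, 3) ≈ -1220.3)
Pow(R, -1) = Pow(Rational(-3661, 3), -1) = Rational(-3, 3661)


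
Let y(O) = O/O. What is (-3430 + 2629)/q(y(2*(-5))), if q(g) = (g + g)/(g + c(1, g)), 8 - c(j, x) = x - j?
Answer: -7209/2 ≈ -3604.5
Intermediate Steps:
y(O) = 1
c(j, x) = 8 + j - x (c(j, x) = 8 - (x - j) = 8 + (j - x) = 8 + j - x)
q(g) = 2*g/9 (q(g) = (g + g)/(g + (8 + 1 - g)) = (2*g)/(g + (9 - g)) = (2*g)/9 = (2*g)*(⅑) = 2*g/9)
(-3430 + 2629)/q(y(2*(-5))) = (-3430 + 2629)/(((2/9)*1)) = -801/2/9 = -801*9/2 = -7209/2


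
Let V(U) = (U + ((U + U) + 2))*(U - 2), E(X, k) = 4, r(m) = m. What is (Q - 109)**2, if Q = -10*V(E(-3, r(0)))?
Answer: 151321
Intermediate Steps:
V(U) = (-2 + U)*(2 + 3*U) (V(U) = (U + (2*U + 2))*(-2 + U) = (U + (2 + 2*U))*(-2 + U) = (2 + 3*U)*(-2 + U) = (-2 + U)*(2 + 3*U))
Q = -280 (Q = -10*(-4 - 4*4 + 3*4**2) = -10*(-4 - 16 + 3*16) = -10*(-4 - 16 + 48) = -10*28 = -280)
(Q - 109)**2 = (-280 - 109)**2 = (-389)**2 = 151321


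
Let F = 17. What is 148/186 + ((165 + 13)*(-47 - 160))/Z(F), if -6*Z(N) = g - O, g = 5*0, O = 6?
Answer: -3426604/93 ≈ -36845.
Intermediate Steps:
g = 0
Z(N) = 1 (Z(N) = -(0 - 1*6)/6 = -(0 - 6)/6 = -⅙*(-6) = 1)
148/186 + ((165 + 13)*(-47 - 160))/Z(F) = 148/186 + ((165 + 13)*(-47 - 160))/1 = 148*(1/186) + (178*(-207))*1 = 74/93 - 36846*1 = 74/93 - 36846 = -3426604/93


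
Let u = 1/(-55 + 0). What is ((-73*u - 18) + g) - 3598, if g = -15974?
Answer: -1077377/55 ≈ -19589.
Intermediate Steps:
u = -1/55 (u = 1/(-55) = -1/55 ≈ -0.018182)
((-73*u - 18) + g) - 3598 = ((-73*(-1/55) - 18) - 15974) - 3598 = ((73/55 - 18) - 15974) - 3598 = (-917/55 - 15974) - 3598 = -879487/55 - 3598 = -1077377/55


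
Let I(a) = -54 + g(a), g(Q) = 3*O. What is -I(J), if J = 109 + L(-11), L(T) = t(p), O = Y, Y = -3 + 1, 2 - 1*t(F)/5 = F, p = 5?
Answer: 60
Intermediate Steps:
t(F) = 10 - 5*F
Y = -2
O = -2
L(T) = -15 (L(T) = 10 - 5*5 = 10 - 25 = -15)
J = 94 (J = 109 - 15 = 94)
g(Q) = -6 (g(Q) = 3*(-2) = -6)
I(a) = -60 (I(a) = -54 - 6 = -60)
-I(J) = -1*(-60) = 60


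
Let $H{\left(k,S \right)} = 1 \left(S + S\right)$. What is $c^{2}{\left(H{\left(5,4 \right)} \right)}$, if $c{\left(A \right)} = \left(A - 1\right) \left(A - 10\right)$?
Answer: $196$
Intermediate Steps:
$H{\left(k,S \right)} = 2 S$ ($H{\left(k,S \right)} = 1 \cdot 2 S = 2 S$)
$c{\left(A \right)} = \left(-1 + A\right) \left(-10 + A\right)$
$c^{2}{\left(H{\left(5,4 \right)} \right)} = \left(10 + \left(2 \cdot 4\right)^{2} - 11 \cdot 2 \cdot 4\right)^{2} = \left(10 + 8^{2} - 88\right)^{2} = \left(10 + 64 - 88\right)^{2} = \left(-14\right)^{2} = 196$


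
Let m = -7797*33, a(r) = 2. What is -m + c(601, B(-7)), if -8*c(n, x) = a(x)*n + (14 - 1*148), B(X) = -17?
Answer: 514335/2 ≈ 2.5717e+5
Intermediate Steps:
m = -257301
c(n, x) = 67/4 - n/4 (c(n, x) = -(2*n + (14 - 1*148))/8 = -(2*n + (14 - 148))/8 = -(2*n - 134)/8 = -(-134 + 2*n)/8 = 67/4 - n/4)
-m + c(601, B(-7)) = -1*(-257301) + (67/4 - 1/4*601) = 257301 + (67/4 - 601/4) = 257301 - 267/2 = 514335/2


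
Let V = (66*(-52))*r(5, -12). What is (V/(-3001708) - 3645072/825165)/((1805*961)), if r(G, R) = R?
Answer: -304872927176/119345853478524475 ≈ -2.5545e-6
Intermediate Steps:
V = 41184 (V = (66*(-52))*(-12) = -3432*(-12) = 41184)
(V/(-3001708) - 3645072/825165)/((1805*961)) = (41184/(-3001708) - 3645072/825165)/((1805*961)) = (41184*(-1/3001708) - 3645072*1/825165)/1734605 = (-10296/750427 - 405008/91685)*(1/1734605) = -304872927176/68802899495*1/1734605 = -304872927176/119345853478524475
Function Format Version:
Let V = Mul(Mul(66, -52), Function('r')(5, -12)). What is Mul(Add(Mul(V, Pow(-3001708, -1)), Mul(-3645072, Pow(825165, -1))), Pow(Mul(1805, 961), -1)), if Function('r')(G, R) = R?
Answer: Rational(-304872927176, 119345853478524475) ≈ -2.5545e-6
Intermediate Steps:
V = 41184 (V = Mul(Mul(66, -52), -12) = Mul(-3432, -12) = 41184)
Mul(Add(Mul(V, Pow(-3001708, -1)), Mul(-3645072, Pow(825165, -1))), Pow(Mul(1805, 961), -1)) = Mul(Add(Mul(41184, Pow(-3001708, -1)), Mul(-3645072, Pow(825165, -1))), Pow(Mul(1805, 961), -1)) = Mul(Add(Mul(41184, Rational(-1, 3001708)), Mul(-3645072, Rational(1, 825165))), Pow(1734605, -1)) = Mul(Add(Rational(-10296, 750427), Rational(-405008, 91685)), Rational(1, 1734605)) = Mul(Rational(-304872927176, 68802899495), Rational(1, 1734605)) = Rational(-304872927176, 119345853478524475)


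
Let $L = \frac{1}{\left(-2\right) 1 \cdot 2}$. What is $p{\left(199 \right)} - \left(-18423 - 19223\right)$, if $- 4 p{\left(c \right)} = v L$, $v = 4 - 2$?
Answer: $\frac{301169}{8} \approx 37646.0$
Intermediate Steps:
$L = - \frac{1}{4}$ ($L = \frac{1}{\left(-2\right) 2} = \frac{1}{-4} = - \frac{1}{4} \approx -0.25$)
$v = 2$ ($v = 4 - 2 = 2$)
$p{\left(c \right)} = \frac{1}{8}$ ($p{\left(c \right)} = - \frac{2 \left(- \frac{1}{4}\right)}{4} = \left(- \frac{1}{4}\right) \left(- \frac{1}{2}\right) = \frac{1}{8}$)
$p{\left(199 \right)} - \left(-18423 - 19223\right) = \frac{1}{8} - \left(-18423 - 19223\right) = \frac{1}{8} - -37646 = \frac{1}{8} + 37646 = \frac{301169}{8}$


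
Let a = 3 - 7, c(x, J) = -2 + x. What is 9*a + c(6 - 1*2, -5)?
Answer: -34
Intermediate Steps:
a = -4
9*a + c(6 - 1*2, -5) = 9*(-4) + (-2 + (6 - 1*2)) = -36 + (-2 + (6 - 2)) = -36 + (-2 + 4) = -36 + 2 = -34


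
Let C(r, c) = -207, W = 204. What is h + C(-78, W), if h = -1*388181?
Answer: -388388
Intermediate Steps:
h = -388181
h + C(-78, W) = -388181 - 207 = -388388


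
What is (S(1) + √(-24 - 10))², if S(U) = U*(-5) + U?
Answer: (4 - I*√34)² ≈ -18.0 - 46.648*I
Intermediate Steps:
S(U) = -4*U (S(U) = -5*U + U = -4*U)
(S(1) + √(-24 - 10))² = (-4*1 + √(-24 - 10))² = (-4 + √(-34))² = (-4 + I*√34)²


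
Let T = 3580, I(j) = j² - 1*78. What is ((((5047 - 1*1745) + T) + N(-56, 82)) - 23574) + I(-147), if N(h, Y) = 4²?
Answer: 4855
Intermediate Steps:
N(h, Y) = 16
I(j) = -78 + j² (I(j) = j² - 78 = -78 + j²)
((((5047 - 1*1745) + T) + N(-56, 82)) - 23574) + I(-147) = ((((5047 - 1*1745) + 3580) + 16) - 23574) + (-78 + (-147)²) = ((((5047 - 1745) + 3580) + 16) - 23574) + (-78 + 21609) = (((3302 + 3580) + 16) - 23574) + 21531 = ((6882 + 16) - 23574) + 21531 = (6898 - 23574) + 21531 = -16676 + 21531 = 4855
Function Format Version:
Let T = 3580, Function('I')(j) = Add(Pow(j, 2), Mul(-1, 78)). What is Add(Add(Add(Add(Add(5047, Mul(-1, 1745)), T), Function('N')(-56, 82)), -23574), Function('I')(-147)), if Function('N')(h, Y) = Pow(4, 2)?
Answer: 4855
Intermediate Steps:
Function('N')(h, Y) = 16
Function('I')(j) = Add(-78, Pow(j, 2)) (Function('I')(j) = Add(Pow(j, 2), -78) = Add(-78, Pow(j, 2)))
Add(Add(Add(Add(Add(5047, Mul(-1, 1745)), T), Function('N')(-56, 82)), -23574), Function('I')(-147)) = Add(Add(Add(Add(Add(5047, Mul(-1, 1745)), 3580), 16), -23574), Add(-78, Pow(-147, 2))) = Add(Add(Add(Add(Add(5047, -1745), 3580), 16), -23574), Add(-78, 21609)) = Add(Add(Add(Add(3302, 3580), 16), -23574), 21531) = Add(Add(Add(6882, 16), -23574), 21531) = Add(Add(6898, -23574), 21531) = Add(-16676, 21531) = 4855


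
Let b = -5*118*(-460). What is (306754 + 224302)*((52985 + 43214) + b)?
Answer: 195215654544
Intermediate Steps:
b = 271400 (b = -590*(-460) = 271400)
(306754 + 224302)*((52985 + 43214) + b) = (306754 + 224302)*((52985 + 43214) + 271400) = 531056*(96199 + 271400) = 531056*367599 = 195215654544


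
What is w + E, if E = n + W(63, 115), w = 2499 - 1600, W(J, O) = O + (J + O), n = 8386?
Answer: 9578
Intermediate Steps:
W(J, O) = J + 2*O
w = 899
E = 8679 (E = 8386 + (63 + 2*115) = 8386 + (63 + 230) = 8386 + 293 = 8679)
w + E = 899 + 8679 = 9578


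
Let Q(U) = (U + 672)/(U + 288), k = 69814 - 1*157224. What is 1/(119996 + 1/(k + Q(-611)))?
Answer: 28233491/3387905985713 ≈ 8.3336e-6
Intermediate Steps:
k = -87410 (k = 69814 - 157224 = -87410)
Q(U) = (672 + U)/(288 + U)
1/(119996 + 1/(k + Q(-611))) = 1/(119996 + 1/(-87410 + (672 - 611)/(288 - 611))) = 1/(119996 + 1/(-87410 + 61/(-323))) = 1/(119996 + 1/(-87410 - 1/323*61)) = 1/(119996 + 1/(-87410 - 61/323)) = 1/(119996 + 1/(-28233491/323)) = 1/(119996 - 323/28233491) = 1/(3387905985713/28233491) = 28233491/3387905985713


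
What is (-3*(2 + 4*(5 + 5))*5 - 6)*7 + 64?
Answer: -4388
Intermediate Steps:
(-3*(2 + 4*(5 + 5))*5 - 6)*7 + 64 = (-3*(2 + 4*10)*5 - 6)*7 + 64 = (-3*(2 + 40)*5 - 6)*7 + 64 = (-126*5 - 6)*7 + 64 = (-3*210 - 6)*7 + 64 = (-630 - 6)*7 + 64 = -636*7 + 64 = -4452 + 64 = -4388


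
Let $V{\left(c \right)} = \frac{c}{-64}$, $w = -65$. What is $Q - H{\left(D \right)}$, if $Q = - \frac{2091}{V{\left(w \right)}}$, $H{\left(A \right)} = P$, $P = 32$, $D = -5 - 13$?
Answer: $- \frac{135904}{65} \approx -2090.8$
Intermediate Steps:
$D = -18$ ($D = -5 - 13 = -18$)
$H{\left(A \right)} = 32$
$V{\left(c \right)} = - \frac{c}{64}$ ($V{\left(c \right)} = c \left(- \frac{1}{64}\right) = - \frac{c}{64}$)
$Q = - \frac{133824}{65}$ ($Q = - \frac{2091}{\left(- \frac{1}{64}\right) \left(-65\right)} = - \frac{2091}{\frac{65}{64}} = \left(-2091\right) \frac{64}{65} = - \frac{133824}{65} \approx -2058.8$)
$Q - H{\left(D \right)} = - \frac{133824}{65} - 32 = - \frac{135904}{65}$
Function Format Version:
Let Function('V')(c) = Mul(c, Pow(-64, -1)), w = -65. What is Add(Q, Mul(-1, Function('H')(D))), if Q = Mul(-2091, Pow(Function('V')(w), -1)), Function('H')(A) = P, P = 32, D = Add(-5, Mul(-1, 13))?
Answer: Rational(-135904, 65) ≈ -2090.8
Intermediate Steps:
D = -18 (D = Add(-5, -13) = -18)
Function('H')(A) = 32
Function('V')(c) = Mul(Rational(-1, 64), c) (Function('V')(c) = Mul(c, Rational(-1, 64)) = Mul(Rational(-1, 64), c))
Q = Rational(-133824, 65) (Q = Mul(-2091, Pow(Mul(Rational(-1, 64), -65), -1)) = Mul(-2091, Pow(Rational(65, 64), -1)) = Mul(-2091, Rational(64, 65)) = Rational(-133824, 65) ≈ -2058.8)
Add(Q, Mul(-1, Function('H')(D))) = Add(Rational(-133824, 65), Mul(-1, 32)) = Add(Rational(-133824, 65), -32) = Rational(-135904, 65)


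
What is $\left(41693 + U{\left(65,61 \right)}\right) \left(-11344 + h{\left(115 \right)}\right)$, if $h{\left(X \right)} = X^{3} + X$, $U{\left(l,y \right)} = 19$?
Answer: $62970353952$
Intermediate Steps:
$h{\left(X \right)} = X + X^{3}$
$\left(41693 + U{\left(65,61 \right)}\right) \left(-11344 + h{\left(115 \right)}\right) = \left(41693 + 19\right) \left(-11344 + \left(115 + 115^{3}\right)\right) = 41712 \left(-11344 + \left(115 + 1520875\right)\right) = 41712 \left(-11344 + 1520990\right) = 41712 \cdot 1509646 = 62970353952$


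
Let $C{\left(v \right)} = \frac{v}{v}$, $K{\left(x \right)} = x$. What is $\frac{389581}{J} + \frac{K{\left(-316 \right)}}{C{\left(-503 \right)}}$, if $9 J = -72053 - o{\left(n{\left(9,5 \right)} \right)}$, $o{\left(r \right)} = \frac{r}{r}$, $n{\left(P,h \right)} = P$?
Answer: $- \frac{2919477}{8006} \approx -364.66$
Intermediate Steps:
$o{\left(r \right)} = 1$
$C{\left(v \right)} = 1$
$J = -8006$ ($J = \frac{-72053 - 1}{9} = \frac{1}{9} \left(-72054\right) = -8006$)
$\frac{389581}{J} + \frac{K{\left(-316 \right)}}{C{\left(-503 \right)}} = \frac{389581}{-8006} - \frac{316}{1} = 389581 \left(- \frac{1}{8006}\right) - 316 = - \frac{389581}{8006} - 316 = - \frac{2919477}{8006}$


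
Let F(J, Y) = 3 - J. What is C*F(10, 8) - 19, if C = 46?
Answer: -341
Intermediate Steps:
C*F(10, 8) - 19 = 46*(3 - 1*10) - 19 = 46*(3 - 10) - 19 = 46*(-7) - 19 = -322 - 19 = -341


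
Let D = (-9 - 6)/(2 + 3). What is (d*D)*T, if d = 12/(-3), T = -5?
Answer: -60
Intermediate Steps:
D = -3 (D = -15/5 = -15*⅕ = -3)
d = -4 (d = 12*(-⅓) = -4)
(d*D)*T = -4*(-3)*(-5) = 12*(-5) = -60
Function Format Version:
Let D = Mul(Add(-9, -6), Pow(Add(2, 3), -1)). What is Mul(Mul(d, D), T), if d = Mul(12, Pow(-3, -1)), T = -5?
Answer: -60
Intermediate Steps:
D = -3 (D = Mul(-15, Pow(5, -1)) = Mul(-15, Rational(1, 5)) = -3)
d = -4 (d = Mul(12, Rational(-1, 3)) = -4)
Mul(Mul(d, D), T) = Mul(Mul(-4, -3), -5) = Mul(12, -5) = -60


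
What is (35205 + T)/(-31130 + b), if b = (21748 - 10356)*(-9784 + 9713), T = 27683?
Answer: -31444/419981 ≈ -0.074870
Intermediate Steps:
b = -808832 (b = 11392*(-71) = -808832)
(35205 + T)/(-31130 + b) = (35205 + 27683)/(-31130 - 808832) = 62888/(-839962) = 62888*(-1/839962) = -31444/419981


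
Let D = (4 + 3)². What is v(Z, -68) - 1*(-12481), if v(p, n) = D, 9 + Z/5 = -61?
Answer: 12530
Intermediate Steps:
Z = -350 (Z = -45 + 5*(-61) = -45 - 305 = -350)
D = 49 (D = 7² = 49)
v(p, n) = 49
v(Z, -68) - 1*(-12481) = 49 - 1*(-12481) = 49 + 12481 = 12530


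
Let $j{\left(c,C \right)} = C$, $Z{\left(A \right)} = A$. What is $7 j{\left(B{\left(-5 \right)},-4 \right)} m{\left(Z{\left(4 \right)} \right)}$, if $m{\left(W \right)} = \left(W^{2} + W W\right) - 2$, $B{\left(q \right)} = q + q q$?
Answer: $-840$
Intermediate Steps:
$B{\left(q \right)} = q + q^{2}$
$m{\left(W \right)} = -2 + 2 W^{2}$ ($m{\left(W \right)} = \left(W^{2} + W^{2}\right) - 2 = 2 W^{2} - 2 = -2 + 2 W^{2}$)
$7 j{\left(B{\left(-5 \right)},-4 \right)} m{\left(Z{\left(4 \right)} \right)} = 7 \left(-4\right) \left(-2 + 2 \cdot 4^{2}\right) = - 28 \left(-2 + 2 \cdot 16\right) = - 28 \left(-2 + 32\right) = \left(-28\right) 30 = -840$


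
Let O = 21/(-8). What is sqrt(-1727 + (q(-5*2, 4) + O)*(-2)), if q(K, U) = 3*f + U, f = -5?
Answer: I*sqrt(6799)/2 ≈ 41.228*I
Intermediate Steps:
O = -21/8 (O = 21*(-1/8) = -21/8 ≈ -2.6250)
q(K, U) = -15 + U (q(K, U) = 3*(-5) + U = -15 + U)
sqrt(-1727 + (q(-5*2, 4) + O)*(-2)) = sqrt(-1727 + ((-15 + 4) - 21/8)*(-2)) = sqrt(-1727 + (-11 - 21/8)*(-2)) = sqrt(-1727 - 109/8*(-2)) = sqrt(-1727 + 109/4) = sqrt(-6799/4) = I*sqrt(6799)/2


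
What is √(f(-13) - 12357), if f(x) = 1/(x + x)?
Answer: I*√8353358/26 ≈ 111.16*I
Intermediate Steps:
f(x) = 1/(2*x)
√(f(-13) - 12357) = √((½)/(-13) - 12357) = √((½)*(-1/13) - 12357) = √(-1/26 - 12357) = √(-321283/26) = I*√8353358/26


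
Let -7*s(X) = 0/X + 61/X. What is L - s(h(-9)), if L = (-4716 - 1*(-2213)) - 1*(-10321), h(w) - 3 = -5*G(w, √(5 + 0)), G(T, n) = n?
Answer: 6348033/812 - 305*√5/812 ≈ 7816.9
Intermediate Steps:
h(w) = 3 - 5*√5 (h(w) = 3 - 5*√(5 + 0) = 3 - 5*√5)
s(X) = -61/(7*X) (s(X) = -(0/X + 61/X)/7 = -(0 + 61/X)/7 = -61/(7*X))
L = 7818 (L = (-4716 + 2213) + 10321 = -2503 + 10321 = 7818)
L - s(h(-9)) = 7818 - (-61)/(7*(3 - 5*√5)) = 7818 + 61/(7*(3 - 5*√5))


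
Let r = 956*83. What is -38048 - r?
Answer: -117396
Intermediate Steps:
r = 79348
-38048 - r = -38048 - 1*79348 = -38048 - 79348 = -117396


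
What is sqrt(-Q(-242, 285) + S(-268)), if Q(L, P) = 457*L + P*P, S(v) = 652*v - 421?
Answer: 2*I*sqrt(36447) ≈ 381.82*I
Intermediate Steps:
S(v) = -421 + 652*v
Q(L, P) = P**2 + 457*L (Q(L, P) = 457*L + P**2 = P**2 + 457*L)
sqrt(-Q(-242, 285) + S(-268)) = sqrt(-(285**2 + 457*(-242)) + (-421 + 652*(-268))) = sqrt(-(81225 - 110594) + (-421 - 174736)) = sqrt(-1*(-29369) - 175157) = sqrt(29369 - 175157) = sqrt(-145788) = 2*I*sqrt(36447)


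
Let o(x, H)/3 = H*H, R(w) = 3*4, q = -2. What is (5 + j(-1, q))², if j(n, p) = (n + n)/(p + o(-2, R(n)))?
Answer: 1153476/46225 ≈ 24.954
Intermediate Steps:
R(w) = 12
o(x, H) = 3*H² (o(x, H) = 3*(H*H) = 3*H²)
j(n, p) = 2*n/(432 + p) (j(n, p) = (n + n)/(p + 3*12²) = (2*n)/(p + 3*144) = (2*n)/(p + 432) = (2*n)/(432 + p) = 2*n/(432 + p))
(5 + j(-1, q))² = (5 + 2*(-1)/(432 - 2))² = (5 + 2*(-1)/430)² = (5 + 2*(-1)*(1/430))² = (5 - 1/215)² = (1074/215)² = 1153476/46225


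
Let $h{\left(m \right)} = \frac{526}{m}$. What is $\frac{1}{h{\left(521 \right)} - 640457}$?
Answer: $- \frac{521}{333677571} \approx -1.5614 \cdot 10^{-6}$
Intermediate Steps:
$\frac{1}{h{\left(521 \right)} - 640457} = \frac{1}{\frac{526}{521} - 640457} = \frac{1}{- \frac{333677571}{521}} = - \frac{521}{333677571}$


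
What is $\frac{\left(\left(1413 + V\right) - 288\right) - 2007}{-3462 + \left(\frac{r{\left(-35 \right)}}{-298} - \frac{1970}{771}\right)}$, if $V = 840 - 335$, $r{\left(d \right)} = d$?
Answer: $\frac{86618766}{795982271} \approx 0.10882$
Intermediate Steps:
$V = 505$
$\frac{\left(\left(1413 + V\right) - 288\right) - 2007}{-3462 + \left(\frac{r{\left(-35 \right)}}{-298} - \frac{1970}{771}\right)} = \frac{\left(\left(1413 + 505\right) - 288\right) - 2007}{-3462 - \left(- \frac{35}{298} + \frac{1970}{771}\right)} = \frac{\left(1918 - 288\right) - 2007}{-3462 - \frac{560075}{229758}} = \frac{1630 - 2007}{-3462 + \left(\frac{35}{298} - \frac{1970}{771}\right)} = - \frac{377}{-3462 - \frac{560075}{229758}} = - \frac{377}{- \frac{795982271}{229758}} = \left(-377\right) \left(- \frac{229758}{795982271}\right) = \frac{86618766}{795982271}$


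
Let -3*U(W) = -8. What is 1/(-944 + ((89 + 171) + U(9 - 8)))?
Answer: -3/2044 ≈ -0.0014677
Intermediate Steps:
U(W) = 8/3 (U(W) = -⅓*(-8) = 8/3)
1/(-944 + ((89 + 171) + U(9 - 8))) = 1/(-944 + ((89 + 171) + 8/3)) = 1/(-944 + (260 + 8/3)) = 1/(-944 + 788/3) = 1/(-2044/3) = -3/2044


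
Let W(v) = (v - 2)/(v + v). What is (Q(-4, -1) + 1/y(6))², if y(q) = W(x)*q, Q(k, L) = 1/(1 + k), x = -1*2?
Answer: 1/36 ≈ 0.027778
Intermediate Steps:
x = -2
W(v) = (-2 + v)/(2*v) (W(v) = (-2 + v)/((2*v)) = (-2 + v)*(1/(2*v)) = (-2 + v)/(2*v))
y(q) = q (y(q) = ((½)*(-2 - 2)/(-2))*q = ((½)*(-½)*(-4))*q = 1*q = q)
(Q(-4, -1) + 1/y(6))² = (1/(1 - 4) + 1/6)² = (1/(-3) + ⅙)² = (-⅓ + ⅙)² = (-⅙)² = 1/36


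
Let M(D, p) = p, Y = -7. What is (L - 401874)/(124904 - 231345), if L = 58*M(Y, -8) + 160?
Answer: 402178/106441 ≈ 3.7784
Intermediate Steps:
L = -304 (L = 58*(-8) + 160 = -464 + 160 = -304)
(L - 401874)/(124904 - 231345) = (-304 - 401874)/(124904 - 231345) = -402178/(-106441) = -402178*(-1/106441) = 402178/106441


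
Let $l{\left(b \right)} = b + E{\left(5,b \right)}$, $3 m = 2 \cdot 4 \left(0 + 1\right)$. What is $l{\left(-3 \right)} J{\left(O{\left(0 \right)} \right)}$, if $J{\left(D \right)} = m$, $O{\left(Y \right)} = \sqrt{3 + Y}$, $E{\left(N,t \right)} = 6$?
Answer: $8$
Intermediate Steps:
$m = \frac{8}{3}$ ($m = \frac{2 \cdot 4 \left(0 + 1\right)}{3} = \frac{2 \cdot 4 \cdot 1}{3} = \frac{2 \cdot 4}{3} = \frac{1}{3} \cdot 8 = \frac{8}{3} \approx 2.6667$)
$l{\left(b \right)} = 6 + b$ ($l{\left(b \right)} = b + 6 = 6 + b$)
$J{\left(D \right)} = \frac{8}{3}$
$l{\left(-3 \right)} J{\left(O{\left(0 \right)} \right)} = \left(6 - 3\right) \frac{8}{3} = 3 \cdot \frac{8}{3} = 8$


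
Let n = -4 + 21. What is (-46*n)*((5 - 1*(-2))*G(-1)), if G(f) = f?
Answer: 5474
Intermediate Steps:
n = 17
(-46*n)*((5 - 1*(-2))*G(-1)) = (-46*17)*((5 - 1*(-2))*(-1)) = -782*(5 + 2)*(-1) = -5474*(-1) = -782*(-7) = 5474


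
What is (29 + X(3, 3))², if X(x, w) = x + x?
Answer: 1225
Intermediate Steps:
X(x, w) = 2*x
(29 + X(3, 3))² = (29 + 2*3)² = (29 + 6)² = 35² = 1225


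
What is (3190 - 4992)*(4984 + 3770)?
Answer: -15774708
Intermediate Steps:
(3190 - 4992)*(4984 + 3770) = -1802*8754 = -15774708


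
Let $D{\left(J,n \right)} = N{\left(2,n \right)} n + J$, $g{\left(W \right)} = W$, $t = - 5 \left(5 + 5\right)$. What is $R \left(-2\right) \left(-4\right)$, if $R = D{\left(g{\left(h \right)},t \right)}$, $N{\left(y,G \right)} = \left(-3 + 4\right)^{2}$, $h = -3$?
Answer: $-424$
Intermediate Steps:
$t = -50$ ($t = \left(-5\right) 10 = -50$)
$N{\left(y,G \right)} = 1$ ($N{\left(y,G \right)} = 1^{2} = 1$)
$D{\left(J,n \right)} = J + n$ ($D{\left(J,n \right)} = 1 n + J = n + J = J + n$)
$R = -53$ ($R = -3 - 50 = -53$)
$R \left(-2\right) \left(-4\right) = \left(-53\right) \left(-2\right) \left(-4\right) = 106 \left(-4\right) = -424$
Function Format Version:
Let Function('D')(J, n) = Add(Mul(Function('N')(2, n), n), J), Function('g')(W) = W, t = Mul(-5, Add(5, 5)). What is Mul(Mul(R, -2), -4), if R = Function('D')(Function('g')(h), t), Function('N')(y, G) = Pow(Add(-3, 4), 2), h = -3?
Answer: -424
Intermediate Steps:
t = -50 (t = Mul(-5, 10) = -50)
Function('N')(y, G) = 1 (Function('N')(y, G) = Pow(1, 2) = 1)
Function('D')(J, n) = Add(J, n) (Function('D')(J, n) = Add(Mul(1, n), J) = Add(n, J) = Add(J, n))
R = -53 (R = Add(-3, -50) = -53)
Mul(Mul(R, -2), -4) = Mul(Mul(-53, -2), -4) = Mul(106, -4) = -424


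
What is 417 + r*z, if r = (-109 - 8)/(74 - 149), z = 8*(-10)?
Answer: 1461/5 ≈ 292.20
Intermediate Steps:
z = -80
r = 39/25 (r = -117/(-75) = -117*(-1/75) = 39/25 ≈ 1.5600)
417 + r*z = 417 + (39/25)*(-80) = 417 - 624/5 = 1461/5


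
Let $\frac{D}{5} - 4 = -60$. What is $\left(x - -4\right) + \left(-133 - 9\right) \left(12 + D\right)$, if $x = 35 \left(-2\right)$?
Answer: $37990$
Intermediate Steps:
$D = -280$ ($D = 20 + 5 \left(-60\right) = 20 - 300 = -280$)
$x = -70$
$\left(x - -4\right) + \left(-133 - 9\right) \left(12 + D\right) = \left(-70 - -4\right) + \left(-133 - 9\right) \left(12 - 280\right) = \left(-70 + 4\right) - -38056 = -66 + 38056 = 37990$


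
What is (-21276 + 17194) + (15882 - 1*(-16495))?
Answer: 28295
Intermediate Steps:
(-21276 + 17194) + (15882 - 1*(-16495)) = -4082 + (15882 + 16495) = -4082 + 32377 = 28295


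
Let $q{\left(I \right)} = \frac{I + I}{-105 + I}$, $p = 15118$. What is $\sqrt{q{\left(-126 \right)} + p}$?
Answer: $\frac{\sqrt{1829410}}{11} \approx 122.96$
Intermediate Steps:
$q{\left(I \right)} = \frac{2 I}{-105 + I}$
$\sqrt{q{\left(-126 \right)} + p} = \sqrt{2 \left(-126\right) \frac{1}{-105 - 126} + 15118} = \sqrt{2 \left(-126\right) \frac{1}{-231} + 15118} = \sqrt{2 \left(-126\right) \left(- \frac{1}{231}\right) + 15118} = \sqrt{\frac{12}{11} + 15118} = \sqrt{\frac{166310}{11}} = \frac{\sqrt{1829410}}{11}$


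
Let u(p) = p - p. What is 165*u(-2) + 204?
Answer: 204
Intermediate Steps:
u(p) = 0
165*u(-2) + 204 = 165*0 + 204 = 0 + 204 = 204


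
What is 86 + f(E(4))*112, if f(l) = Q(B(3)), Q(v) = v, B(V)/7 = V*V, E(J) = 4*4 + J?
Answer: 7142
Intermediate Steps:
E(J) = 16 + J
B(V) = 7*V² (B(V) = 7*(V*V) = 7*V²)
f(l) = 63 (f(l) = 7*3² = 7*9 = 63)
86 + f(E(4))*112 = 86 + 63*112 = 86 + 7056 = 7142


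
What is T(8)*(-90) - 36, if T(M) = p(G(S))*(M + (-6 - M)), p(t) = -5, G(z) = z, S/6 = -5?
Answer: -2736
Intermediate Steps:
S = -30 (S = 6*(-5) = -30)
T(M) = 30 (T(M) = -5*(M + (-6 - M)) = -5*(-6) = 30)
T(8)*(-90) - 36 = 30*(-90) - 36 = -2700 - 36 = -2736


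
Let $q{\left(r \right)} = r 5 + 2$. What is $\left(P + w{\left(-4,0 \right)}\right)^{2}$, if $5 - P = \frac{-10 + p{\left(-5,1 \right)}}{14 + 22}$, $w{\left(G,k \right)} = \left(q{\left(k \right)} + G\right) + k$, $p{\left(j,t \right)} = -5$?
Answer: $\frac{1681}{144} \approx 11.674$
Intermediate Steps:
$q{\left(r \right)} = 2 + 5 r$ ($q{\left(r \right)} = 5 r + 2 = 2 + 5 r$)
$w{\left(G,k \right)} = 2 + G + 6 k$ ($w{\left(G,k \right)} = \left(\left(2 + 5 k\right) + G\right) + k = \left(2 + G + 5 k\right) + k = 2 + G + 6 k$)
$P = \frac{65}{12}$ ($P = 5 - \frac{-10 - 5}{14 + 22} = 5 - - \frac{15}{36} = 5 - \left(-15\right) \frac{1}{36} = 5 - - \frac{5}{12} = 5 + \frac{5}{12} = \frac{65}{12} \approx 5.4167$)
$\left(P + w{\left(-4,0 \right)}\right)^{2} = \left(\frac{65}{12} + \left(2 - 4 + 6 \cdot 0\right)\right)^{2} = \left(\frac{65}{12} + \left(2 - 4 + 0\right)\right)^{2} = \left(\frac{65}{12} - 2\right)^{2} = \left(\frac{41}{12}\right)^{2} = \frac{1681}{144}$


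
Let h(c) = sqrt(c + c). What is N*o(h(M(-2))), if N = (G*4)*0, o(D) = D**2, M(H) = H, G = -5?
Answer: 0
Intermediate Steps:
h(c) = sqrt(2)*sqrt(c) (h(c) = sqrt(2*c) = sqrt(2)*sqrt(c))
N = 0 (N = -5*4*0 = -20*0 = 0)
N*o(h(M(-2))) = 0*(sqrt(2)*sqrt(-2))**2 = 0*(sqrt(2)*(I*sqrt(2)))**2 = 0*(2*I)**2 = 0*(-4) = 0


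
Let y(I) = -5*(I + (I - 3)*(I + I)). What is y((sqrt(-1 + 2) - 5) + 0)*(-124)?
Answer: 32240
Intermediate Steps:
y(I) = -5*I - 10*I*(-3 + I) (y(I) = -5*(I + (-3 + I)*(2*I)) = -5*(I + 2*I*(-3 + I)) = -5*I - 10*I*(-3 + I))
y((sqrt(-1 + 2) - 5) + 0)*(-124) = (5*((sqrt(-1 + 2) - 5) + 0)*(5 - 2*((sqrt(-1 + 2) - 5) + 0)))*(-124) = (5*((sqrt(1) - 5) + 0)*(5 - 2*((sqrt(1) - 5) + 0)))*(-124) = (5*((1 - 5) + 0)*(5 - 2*((1 - 5) + 0)))*(-124) = (5*(-4 + 0)*(5 - 2*(-4 + 0)))*(-124) = (5*(-4)*(5 - 2*(-4)))*(-124) = (5*(-4)*(5 + 8))*(-124) = (5*(-4)*13)*(-124) = -260*(-124) = 32240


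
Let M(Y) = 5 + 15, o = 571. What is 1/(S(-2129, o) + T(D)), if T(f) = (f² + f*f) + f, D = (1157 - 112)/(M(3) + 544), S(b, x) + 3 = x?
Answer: 159048/91725979 ≈ 0.0017339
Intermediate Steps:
M(Y) = 20
S(b, x) = -3 + x
D = 1045/564 (D = (1157 - 112)/(20 + 544) = 1045/564 ≈ 1.8528)
T(f) = f + 2*f² (T(f) = (f² + f²) + f = 2*f² + f = f + 2*f²)
1/(S(-2129, o) + T(D)) = 1/((-3 + 571) + 1045*(1 + 2*(1045/564))/564) = 1/(568 + 1045*(1 + 1045/282)/564) = 1/(568 + (1045/564)*(1327/282)) = 1/(568 + 1386715/159048) = 1/(91725979/159048) = 159048/91725979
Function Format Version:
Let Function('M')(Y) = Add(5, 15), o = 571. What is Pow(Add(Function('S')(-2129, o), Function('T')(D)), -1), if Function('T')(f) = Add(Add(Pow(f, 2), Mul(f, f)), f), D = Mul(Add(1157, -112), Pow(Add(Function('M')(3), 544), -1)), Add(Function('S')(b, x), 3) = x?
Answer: Rational(159048, 91725979) ≈ 0.0017339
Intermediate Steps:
Function('M')(Y) = 20
Function('S')(b, x) = Add(-3, x)
D = Rational(1045, 564) (D = Mul(Add(1157, -112), Pow(Add(20, 544), -1)) = Mul(1045, Pow(564, -1)) = Mul(1045, Rational(1, 564)) = Rational(1045, 564) ≈ 1.8528)
Function('T')(f) = Add(f, Mul(2, Pow(f, 2))) (Function('T')(f) = Add(Add(Pow(f, 2), Pow(f, 2)), f) = Add(Mul(2, Pow(f, 2)), f) = Add(f, Mul(2, Pow(f, 2))))
Pow(Add(Function('S')(-2129, o), Function('T')(D)), -1) = Pow(Add(Add(-3, 571), Mul(Rational(1045, 564), Add(1, Mul(2, Rational(1045, 564))))), -1) = Pow(Add(568, Mul(Rational(1045, 564), Add(1, Rational(1045, 282)))), -1) = Pow(Add(568, Mul(Rational(1045, 564), Rational(1327, 282))), -1) = Pow(Add(568, Rational(1386715, 159048)), -1) = Pow(Rational(91725979, 159048), -1) = Rational(159048, 91725979)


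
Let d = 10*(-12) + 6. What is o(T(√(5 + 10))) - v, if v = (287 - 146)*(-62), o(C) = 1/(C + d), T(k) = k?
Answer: 37826596/4327 - √15/12981 ≈ 8742.0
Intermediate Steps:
d = -114 (d = -120 + 6 = -114)
o(C) = 1/(-114 + C) (o(C) = 1/(C - 114) = 1/(-114 + C))
v = -8742 (v = 141*(-62) = -8742)
o(T(√(5 + 10))) - v = 1/(-114 + √(5 + 10)) - 1*(-8742) = 1/(-114 + √15) + 8742 = 8742 + 1/(-114 + √15)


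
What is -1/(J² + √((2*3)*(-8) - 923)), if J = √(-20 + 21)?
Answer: I/(√971 - I) ≈ -0.0010288 + 0.032059*I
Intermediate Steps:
J = 1 (J = √1 = 1)
-1/(J² + √((2*3)*(-8) - 923)) = -1/(1² + √((2*3)*(-8) - 923)) = -1/(1 + √(6*(-8) - 923)) = -1/(1 + √(-48 - 923)) = -1/(1 + √(-971)) = -1/(1 + I*√971)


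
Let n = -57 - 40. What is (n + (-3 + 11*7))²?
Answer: 529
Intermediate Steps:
n = -97
(n + (-3 + 11*7))² = (-97 + (-3 + 11*7))² = (-97 + (-3 + 77))² = (-97 + 74)² = (-23)² = 529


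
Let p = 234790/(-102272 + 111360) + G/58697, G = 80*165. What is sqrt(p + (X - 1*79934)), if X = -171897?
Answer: I*sqrt(279893444913969018091)/33339896 ≈ 501.8*I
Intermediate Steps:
G = 13200
p = 6950715115/266719168 (p = 234790/(-102272 + 111360) + 13200/58697 = 234790/9088 + 13200*(1/58697) = 234790*(1/9088) + 13200/58697 = 117395/4544 + 13200/58697 = 6950715115/266719168 ≈ 26.060)
sqrt(p + (X - 1*79934)) = sqrt(6950715115/266719168 + (-171897 - 1*79934)) = sqrt(6950715115/266719168 + (-171897 - 79934)) = sqrt(6950715115/266719168 - 251831) = sqrt(-67161204081493/266719168) = I*sqrt(279893444913969018091)/33339896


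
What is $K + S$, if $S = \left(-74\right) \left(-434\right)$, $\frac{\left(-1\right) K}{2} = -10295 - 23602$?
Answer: $99910$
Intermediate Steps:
$K = 67794$ ($K = - 2 \left(-10295 - 23602\right) = \left(-2\right) \left(-33897\right) = 67794$)
$S = 32116$
$K + S = 67794 + 32116 = 99910$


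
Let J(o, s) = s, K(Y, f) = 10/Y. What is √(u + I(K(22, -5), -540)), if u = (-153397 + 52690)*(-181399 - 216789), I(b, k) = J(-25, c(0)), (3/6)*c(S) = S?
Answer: 2*√10025079729 ≈ 2.0025e+5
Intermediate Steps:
c(S) = 2*S
I(b, k) = 0 (I(b, k) = 2*0 = 0)
u = 40100318916 (u = -100707*(-398188) = 40100318916)
√(u + I(K(22, -5), -540)) = √(40100318916 + 0) = √40100318916 = 2*√10025079729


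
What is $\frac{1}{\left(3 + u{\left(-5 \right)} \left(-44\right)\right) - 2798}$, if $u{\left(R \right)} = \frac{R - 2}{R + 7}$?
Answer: $- \frac{1}{2641} \approx -0.00037864$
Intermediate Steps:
$u{\left(R \right)} = \frac{-2 + R}{7 + R}$
$\frac{1}{\left(3 + u{\left(-5 \right)} \left(-44\right)\right) - 2798} = \frac{1}{\left(3 + \frac{-2 - 5}{7 - 5} \left(-44\right)\right) - 2798} = \frac{1}{\left(3 + \frac{1}{2} \left(-7\right) \left(-44\right)\right) + \left(-2902 + 104\right)} = \frac{1}{\left(3 + \frac{1}{2} \left(-7\right) \left(-44\right)\right) - 2798} = \frac{1}{\left(3 - -154\right) - 2798} = \frac{1}{\left(3 + 154\right) - 2798} = \frac{1}{157 - 2798} = \frac{1}{-2641} = - \frac{1}{2641}$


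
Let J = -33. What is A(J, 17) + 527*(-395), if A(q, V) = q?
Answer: -208198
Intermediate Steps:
A(J, 17) + 527*(-395) = -33 + 527*(-395) = -33 - 208165 = -208198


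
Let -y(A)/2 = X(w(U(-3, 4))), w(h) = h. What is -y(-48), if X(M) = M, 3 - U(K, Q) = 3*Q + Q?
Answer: -26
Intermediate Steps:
U(K, Q) = 3 - 4*Q (U(K, Q) = 3 - (3*Q + Q) = 3 - 4*Q)
y(A) = 26 (y(A) = -2*(3 - 4*4) = -2*(3 - 16) = -2*(-13) = 26)
-y(-48) = -1*26 = -26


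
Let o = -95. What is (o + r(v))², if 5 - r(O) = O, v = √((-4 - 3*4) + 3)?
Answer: (90 + I*√13)² ≈ 8087.0 + 649.0*I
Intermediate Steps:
v = I*√13 (v = √((-4 - 12) + 3) = √(-16 + 3) = √(-13) = I*√13 ≈ 3.6056*I)
r(O) = 5 - O
(o + r(v))² = (-95 + (5 - I*√13))² = (-90 - I*√13)²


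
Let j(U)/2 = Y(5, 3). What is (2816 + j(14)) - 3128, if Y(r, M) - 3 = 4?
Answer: -298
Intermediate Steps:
Y(r, M) = 7 (Y(r, M) = 3 + 4 = 7)
j(U) = 14 (j(U) = 2*7 = 14)
(2816 + j(14)) - 3128 = (2816 + 14) - 3128 = 2830 - 3128 = -298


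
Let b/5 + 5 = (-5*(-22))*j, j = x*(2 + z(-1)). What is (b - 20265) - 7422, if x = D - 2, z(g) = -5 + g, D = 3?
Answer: -29912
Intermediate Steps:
x = 1 (x = 3 - 2 = 1)
j = -4 (j = 1*(2 + (-5 - 1)) = 1*(2 - 6) = 1*(-4) = -4)
b = -2225 (b = -25 + 5*(-5*(-22)*(-4)) = -25 + 5*(110*(-4)) = -25 + 5*(-440) = -25 - 2200 = -2225)
(b - 20265) - 7422 = (-2225 - 20265) - 7422 = -22490 - 7422 = -29912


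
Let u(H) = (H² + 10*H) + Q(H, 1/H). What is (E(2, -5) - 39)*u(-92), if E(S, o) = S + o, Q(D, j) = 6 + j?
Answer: -14586579/46 ≈ -3.1710e+5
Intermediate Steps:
u(H) = 6 + 1/H + H² + 10*H (u(H) = (H² + 10*H) + (6 + 1/H) = 6 + 1/H + H² + 10*H)
(E(2, -5) - 39)*u(-92) = ((2 - 5) - 39)*(6 + 1/(-92) + (-92)² + 10*(-92)) = (-3 - 39)*(6 - 1/92 + 8464 - 920) = -42*694599/92 = -14586579/46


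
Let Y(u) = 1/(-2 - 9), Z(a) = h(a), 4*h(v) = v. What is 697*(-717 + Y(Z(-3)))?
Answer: -5497936/11 ≈ -4.9981e+5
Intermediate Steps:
h(v) = v/4
Z(a) = a/4
Y(u) = -1/11 (Y(u) = 1/(-11) = -1/11)
697*(-717 + Y(Z(-3))) = 697*(-717 - 1/11) = 697*(-7888/11) = -5497936/11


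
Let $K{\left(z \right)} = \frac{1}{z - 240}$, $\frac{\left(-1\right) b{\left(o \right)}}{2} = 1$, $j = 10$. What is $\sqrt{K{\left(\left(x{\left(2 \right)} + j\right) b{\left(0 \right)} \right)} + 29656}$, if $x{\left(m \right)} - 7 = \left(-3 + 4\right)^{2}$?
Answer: $\frac{\sqrt{564768795}}{138} \approx 172.21$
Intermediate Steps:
$b{\left(o \right)} = -2$ ($b{\left(o \right)} = \left(-2\right) 1 = -2$)
$x{\left(m \right)} = 8$ ($x{\left(m \right)} = 7 + \left(-3 + 4\right)^{2} = 7 + 1^{2} = 7 + 1 = 8$)
$K{\left(z \right)} = \frac{1}{-240 + z}$
$\sqrt{K{\left(\left(x{\left(2 \right)} + j\right) b{\left(0 \right)} \right)} + 29656} = \sqrt{\frac{1}{-240 + \left(8 + 10\right) \left(-2\right)} + 29656} = \sqrt{\frac{1}{-240 + 18 \left(-2\right)} + 29656} = \sqrt{\frac{1}{-240 - 36} + 29656} = \sqrt{\frac{1}{-276} + 29656} = \sqrt{- \frac{1}{276} + 29656} = \sqrt{\frac{8185055}{276}} = \frac{\sqrt{564768795}}{138}$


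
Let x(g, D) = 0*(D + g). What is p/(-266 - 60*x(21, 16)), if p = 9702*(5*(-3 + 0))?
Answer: 10395/19 ≈ 547.11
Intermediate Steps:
x(g, D) = 0
p = -145530 (p = 9702*(5*(-3)) = 9702*(-15) = -145530)
p/(-266 - 60*x(21, 16)) = -145530/(-266 - 60*0) = -145530/(-266 + 0) = -145530/(-266) = -145530*(-1/266) = 10395/19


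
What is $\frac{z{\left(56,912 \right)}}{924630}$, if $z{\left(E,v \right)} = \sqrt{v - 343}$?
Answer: $\frac{\sqrt{569}}{924630} \approx 2.5798 \cdot 10^{-5}$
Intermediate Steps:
$z{\left(E,v \right)} = \sqrt{-343 + v}$
$\frac{z{\left(56,912 \right)}}{924630} = \frac{\sqrt{-343 + 912}}{924630} = \sqrt{569} \cdot \frac{1}{924630} = \frac{\sqrt{569}}{924630}$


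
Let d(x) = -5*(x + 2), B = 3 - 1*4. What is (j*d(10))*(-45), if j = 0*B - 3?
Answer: -8100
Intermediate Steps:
B = -1 (B = 3 - 4 = -1)
d(x) = -10 - 5*x (d(x) = -5*(2 + x) = -10 - 5*x)
j = -3 (j = 0*(-1) - 3 = 0 - 3 = -3)
(j*d(10))*(-45) = -3*(-10 - 5*10)*(-45) = -3*(-10 - 50)*(-45) = -3*(-60)*(-45) = 180*(-45) = -8100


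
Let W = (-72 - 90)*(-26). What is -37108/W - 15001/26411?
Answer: -37258700/3972969 ≈ -9.3781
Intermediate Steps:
W = 4212 (W = -162*(-26) = 4212)
-37108/W - 15001/26411 = -37108/4212 - 15001/26411 = -37108*1/4212 - 15001*1/26411 = -9277/1053 - 2143/3773 = -37258700/3972969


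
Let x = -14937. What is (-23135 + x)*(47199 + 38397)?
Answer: -3258810912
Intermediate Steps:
(-23135 + x)*(47199 + 38397) = (-23135 - 14937)*(47199 + 38397) = -38072*85596 = -3258810912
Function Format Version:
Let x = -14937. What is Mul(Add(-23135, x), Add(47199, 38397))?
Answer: -3258810912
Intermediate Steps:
Mul(Add(-23135, x), Add(47199, 38397)) = Mul(Add(-23135, -14937), Add(47199, 38397)) = Mul(-38072, 85596) = -3258810912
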